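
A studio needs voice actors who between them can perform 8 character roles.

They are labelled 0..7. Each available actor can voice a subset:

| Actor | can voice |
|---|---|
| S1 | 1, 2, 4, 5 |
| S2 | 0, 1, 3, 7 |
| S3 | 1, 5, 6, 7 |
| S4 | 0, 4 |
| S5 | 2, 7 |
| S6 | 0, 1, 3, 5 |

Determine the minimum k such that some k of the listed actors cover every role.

Take {S1, S3, S6}. Their union is {0, 1, 2, 3, 4, 5, 6, 7}, which is all 8 roles.
Only S3 contains 6, so S3 is forced; the remaining 4 roles need at least 2 more actors (each remaining actor adds at most 2) — so at least 3 actors are needed, and 3 is optimal.

3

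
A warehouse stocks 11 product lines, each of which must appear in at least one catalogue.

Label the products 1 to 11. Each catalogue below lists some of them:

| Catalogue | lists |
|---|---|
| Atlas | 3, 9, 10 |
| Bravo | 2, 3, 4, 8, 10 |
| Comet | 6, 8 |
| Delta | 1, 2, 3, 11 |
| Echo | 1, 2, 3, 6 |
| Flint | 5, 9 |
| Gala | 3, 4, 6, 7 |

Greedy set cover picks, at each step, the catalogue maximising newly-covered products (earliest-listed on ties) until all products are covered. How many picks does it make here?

4

Greedy: pick Bravo (covers 5 new) → pick Delta (covers 2 new) → pick Flint (covers 2 new) → pick Gala (covers 2 new). Total picks: 4.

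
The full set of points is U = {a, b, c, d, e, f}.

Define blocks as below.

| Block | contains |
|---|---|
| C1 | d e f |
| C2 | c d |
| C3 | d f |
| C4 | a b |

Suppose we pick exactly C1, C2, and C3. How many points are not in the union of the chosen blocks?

Union of C1, C2, C3 = {c, d, e, f}.
Not covered: a, b — 2 points.

2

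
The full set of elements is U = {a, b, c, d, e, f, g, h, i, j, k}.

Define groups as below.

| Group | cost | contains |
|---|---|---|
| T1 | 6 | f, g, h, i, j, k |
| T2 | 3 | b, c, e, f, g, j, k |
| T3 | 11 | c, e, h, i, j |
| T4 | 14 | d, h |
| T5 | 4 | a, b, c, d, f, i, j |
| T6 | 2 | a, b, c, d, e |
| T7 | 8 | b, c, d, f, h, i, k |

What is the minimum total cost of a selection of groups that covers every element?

8

T1, T6 together cover every element (T1 ∪ T6 = {a, b, c, d, e, f, g, h, i, j, k}); total cost 6 + 2 = 8.
The greedy pick T6, T2, T1 costs 11; no covering selection beats 8.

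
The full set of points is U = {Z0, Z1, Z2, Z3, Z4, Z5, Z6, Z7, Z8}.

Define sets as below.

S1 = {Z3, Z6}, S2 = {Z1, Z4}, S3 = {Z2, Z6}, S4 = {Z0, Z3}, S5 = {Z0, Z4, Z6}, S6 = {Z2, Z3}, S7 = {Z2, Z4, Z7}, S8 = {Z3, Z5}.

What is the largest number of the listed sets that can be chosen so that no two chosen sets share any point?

S2, S3, S8 are pairwise disjoint (S2={Z1,Z4}; S3={Z2,Z6}; S8={Z3,Z5}).
Every remaining set overlaps one of these, and no 4 of the listed sets are pairwise disjoint, so 3 is the maximum.

3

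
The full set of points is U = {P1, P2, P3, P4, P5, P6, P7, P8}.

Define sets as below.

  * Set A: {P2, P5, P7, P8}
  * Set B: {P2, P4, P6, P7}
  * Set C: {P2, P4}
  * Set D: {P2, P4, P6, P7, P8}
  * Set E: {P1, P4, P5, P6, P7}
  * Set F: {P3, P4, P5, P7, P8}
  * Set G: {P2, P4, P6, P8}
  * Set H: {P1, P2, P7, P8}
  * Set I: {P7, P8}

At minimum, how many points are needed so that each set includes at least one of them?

T = {P2, P7} meets every set (each contains at least one member of T), and |T| = 2.
The sets C, I are pairwise disjoint, so any hitting set needs a separate point for each — at least 2. Hence 2 is optimal.

2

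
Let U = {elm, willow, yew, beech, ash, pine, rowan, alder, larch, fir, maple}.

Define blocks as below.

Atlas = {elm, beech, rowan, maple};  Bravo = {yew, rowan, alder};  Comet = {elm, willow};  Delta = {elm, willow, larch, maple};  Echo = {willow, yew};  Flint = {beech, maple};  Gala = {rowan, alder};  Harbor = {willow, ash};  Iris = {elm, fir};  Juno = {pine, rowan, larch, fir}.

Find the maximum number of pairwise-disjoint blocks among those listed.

Echo, Flint, Gala, Iris are pairwise disjoint (Echo={willow,yew}; Flint={beech,maple}; Gala={rowan,alder}; Iris={elm,fir}).
Every remaining block overlaps one of these, and no 5 of the listed blocks are pairwise disjoint, so 4 is the maximum.

4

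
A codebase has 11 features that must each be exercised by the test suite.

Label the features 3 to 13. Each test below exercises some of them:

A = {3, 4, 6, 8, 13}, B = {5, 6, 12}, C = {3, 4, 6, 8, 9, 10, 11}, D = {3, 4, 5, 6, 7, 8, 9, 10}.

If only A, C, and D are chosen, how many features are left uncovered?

1

Union of A, C, D = {3, 4, 5, 6, 7, 8, 9, 10, 11, 13}.
Not covered: 12 — 1 feature.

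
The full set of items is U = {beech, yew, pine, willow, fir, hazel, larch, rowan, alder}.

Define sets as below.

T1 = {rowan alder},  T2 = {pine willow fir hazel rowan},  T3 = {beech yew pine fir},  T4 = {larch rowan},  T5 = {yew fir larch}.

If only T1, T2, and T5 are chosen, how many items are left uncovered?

1

Union of T1, T2, T5 = {yew, pine, willow, fir, hazel, larch, rowan, alder}.
Not covered: beech — 1 item.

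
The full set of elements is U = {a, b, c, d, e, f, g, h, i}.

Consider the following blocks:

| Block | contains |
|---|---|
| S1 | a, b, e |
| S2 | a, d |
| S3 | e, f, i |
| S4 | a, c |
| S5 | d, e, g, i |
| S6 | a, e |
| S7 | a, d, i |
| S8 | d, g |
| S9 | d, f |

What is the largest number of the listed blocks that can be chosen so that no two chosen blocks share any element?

3

S3, S4, S8 are pairwise disjoint (S3={e,f,i}; S4={a,c}; S8={d,g}).
Every remaining block overlaps one of these, and no 4 of the listed blocks are pairwise disjoint, so 3 is the maximum.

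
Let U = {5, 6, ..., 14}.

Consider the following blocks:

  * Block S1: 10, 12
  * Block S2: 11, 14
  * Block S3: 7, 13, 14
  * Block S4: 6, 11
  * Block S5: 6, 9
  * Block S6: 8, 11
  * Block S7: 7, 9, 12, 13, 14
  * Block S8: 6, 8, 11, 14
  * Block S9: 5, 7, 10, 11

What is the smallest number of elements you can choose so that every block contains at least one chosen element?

H = {7, 9, 10, 11} meets every block (each contains at least one member of H), and |H| = 4.
The blocks S1, S3, S5, S6 are pairwise disjoint, so any hitting set needs a separate element for each — at least 4. Hence 4 is optimal.

4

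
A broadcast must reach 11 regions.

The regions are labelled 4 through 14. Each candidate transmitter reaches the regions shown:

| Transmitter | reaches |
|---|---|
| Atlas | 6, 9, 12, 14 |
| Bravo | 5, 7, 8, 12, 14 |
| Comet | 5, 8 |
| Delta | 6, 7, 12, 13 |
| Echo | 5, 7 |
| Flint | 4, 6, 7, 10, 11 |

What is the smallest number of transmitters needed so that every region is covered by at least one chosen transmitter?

Atlas and Comet and Delta and Flint together: Atlas ∪ Comet ∪ Delta ∪ Flint = {4, 5, 6, 7, 8, 9, 10, 11, 12, 13, 14} — every region is covered.
Only Delta contains 13, so Delta is forced; the remaining 7 regions need at least 3 more transmitters (each remaining transmitter adds at most 3) — so at least 4 transmitters are needed, and 4 is optimal.

4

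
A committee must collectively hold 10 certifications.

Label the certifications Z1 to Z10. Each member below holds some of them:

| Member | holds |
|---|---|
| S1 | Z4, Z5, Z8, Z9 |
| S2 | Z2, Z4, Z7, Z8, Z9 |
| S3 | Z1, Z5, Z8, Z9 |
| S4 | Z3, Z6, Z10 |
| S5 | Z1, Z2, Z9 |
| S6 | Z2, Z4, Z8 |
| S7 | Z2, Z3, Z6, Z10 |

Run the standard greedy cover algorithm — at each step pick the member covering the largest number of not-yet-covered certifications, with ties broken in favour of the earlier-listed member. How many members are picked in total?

Greedy: pick S2 (covers 5 new) → pick S4 (covers 3 new) → pick S3 (covers 2 new). Total picks: 3.

3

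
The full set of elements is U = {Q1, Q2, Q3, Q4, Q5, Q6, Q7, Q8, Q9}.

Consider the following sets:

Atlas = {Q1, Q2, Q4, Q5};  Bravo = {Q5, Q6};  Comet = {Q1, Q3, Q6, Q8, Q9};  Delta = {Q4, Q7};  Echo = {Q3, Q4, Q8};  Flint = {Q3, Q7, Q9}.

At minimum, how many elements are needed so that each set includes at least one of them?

3

Take H = {Q5, Q7, Q8}. Each listed set contains at least one of these, so H is a hitting set of size 3.
No choice of 2 elements meets every set, so 3 is the minimum.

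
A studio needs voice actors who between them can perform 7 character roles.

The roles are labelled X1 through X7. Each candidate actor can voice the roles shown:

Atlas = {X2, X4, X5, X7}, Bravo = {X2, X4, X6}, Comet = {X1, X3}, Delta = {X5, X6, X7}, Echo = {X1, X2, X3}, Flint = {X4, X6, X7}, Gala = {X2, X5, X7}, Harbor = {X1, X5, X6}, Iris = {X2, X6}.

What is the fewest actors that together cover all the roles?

3

Take {Atlas, Comet, Harbor}. Their union is {X1, X2, X3, X4, X5, X6, X7}, which is all 7 roles.
No 2 of the 9 actors cover everything (all 36 combinations miss at least one role), so 3 is optimal.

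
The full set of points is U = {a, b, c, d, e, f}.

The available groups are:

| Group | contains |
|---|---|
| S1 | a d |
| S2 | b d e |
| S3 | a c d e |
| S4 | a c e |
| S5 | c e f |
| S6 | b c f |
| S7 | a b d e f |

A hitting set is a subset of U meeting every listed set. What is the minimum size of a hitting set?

The 2 points {c, d} hit every group.
The groups S1, S5 are pairwise disjoint, so any hitting set needs a separate point for each — at least 2. Hence 2 is optimal.

2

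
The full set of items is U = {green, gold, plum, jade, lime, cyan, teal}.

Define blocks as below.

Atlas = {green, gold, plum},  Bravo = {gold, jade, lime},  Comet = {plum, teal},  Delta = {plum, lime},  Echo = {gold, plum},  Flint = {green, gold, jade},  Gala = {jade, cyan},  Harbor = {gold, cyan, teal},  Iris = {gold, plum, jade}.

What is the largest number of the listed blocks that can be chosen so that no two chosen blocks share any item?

Comet, Gala are pairwise disjoint (Comet={plum,teal}; Gala={jade,cyan}).
Every remaining block overlaps one of these, and no 3 of the listed blocks are pairwise disjoint, so 2 is the maximum.

2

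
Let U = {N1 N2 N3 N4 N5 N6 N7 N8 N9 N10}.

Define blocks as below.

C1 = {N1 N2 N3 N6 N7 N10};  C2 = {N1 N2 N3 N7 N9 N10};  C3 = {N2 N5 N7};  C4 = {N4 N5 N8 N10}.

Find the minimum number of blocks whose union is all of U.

3

C1 and C2 and C4 together: C1 ∪ C2 ∪ C4 = {N1, N2, N3, N4, N5, N6, N7, N8, N9, N10} — every element is covered.
Only C4 contains N4, so C4 is forced; the remaining 6 elements need at least 2 more blocks (each remaining block adds at most 5) — so at least 3 blocks are needed, and 3 is optimal.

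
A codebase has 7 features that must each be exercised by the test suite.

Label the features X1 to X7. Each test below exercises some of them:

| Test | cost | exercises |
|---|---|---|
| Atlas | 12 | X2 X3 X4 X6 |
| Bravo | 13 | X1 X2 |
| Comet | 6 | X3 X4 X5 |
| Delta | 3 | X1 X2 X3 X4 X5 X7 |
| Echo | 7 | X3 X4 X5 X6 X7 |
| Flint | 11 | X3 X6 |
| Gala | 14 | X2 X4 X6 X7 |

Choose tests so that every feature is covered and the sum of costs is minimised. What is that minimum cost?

10

Delta, Echo together cover every feature (Delta ∪ Echo = {X1, X2, X3, X4, X5, X6, X7}); total cost 3 + 7 = 10.
No covering selection has total cost below 10.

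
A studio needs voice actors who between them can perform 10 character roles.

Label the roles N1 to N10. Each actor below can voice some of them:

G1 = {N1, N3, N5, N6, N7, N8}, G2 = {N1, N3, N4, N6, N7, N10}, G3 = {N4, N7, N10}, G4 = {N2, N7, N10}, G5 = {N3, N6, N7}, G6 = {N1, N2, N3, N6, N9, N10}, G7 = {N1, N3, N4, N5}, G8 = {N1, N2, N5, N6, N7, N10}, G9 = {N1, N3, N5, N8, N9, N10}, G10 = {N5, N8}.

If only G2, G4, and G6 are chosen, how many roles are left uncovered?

Union of G2, G4, G6 = {N1, N2, N3, N4, N6, N7, N9, N10}.
Not covered: N5, N8 — 2 roles.

2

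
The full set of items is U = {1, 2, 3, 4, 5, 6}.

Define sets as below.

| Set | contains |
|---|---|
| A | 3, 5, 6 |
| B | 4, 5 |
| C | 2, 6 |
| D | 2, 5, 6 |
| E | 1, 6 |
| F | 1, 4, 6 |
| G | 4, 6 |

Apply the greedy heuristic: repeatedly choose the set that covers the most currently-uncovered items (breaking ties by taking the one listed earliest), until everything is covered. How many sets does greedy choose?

Greedy: pick A (covers 3 new) → pick F (covers 2 new) → pick C (covers 1 new). Total picks: 3.

3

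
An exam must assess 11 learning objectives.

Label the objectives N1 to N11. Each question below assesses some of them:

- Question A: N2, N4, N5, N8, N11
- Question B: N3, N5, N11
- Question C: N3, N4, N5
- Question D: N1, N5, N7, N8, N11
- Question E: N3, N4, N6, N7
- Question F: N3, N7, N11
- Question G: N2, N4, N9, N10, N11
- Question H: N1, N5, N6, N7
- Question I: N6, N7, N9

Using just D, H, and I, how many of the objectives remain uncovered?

4

Union of D, H, I = {N1, N5, N6, N7, N8, N9, N11}.
Not covered: N2, N3, N4, N10 — 4 objectives.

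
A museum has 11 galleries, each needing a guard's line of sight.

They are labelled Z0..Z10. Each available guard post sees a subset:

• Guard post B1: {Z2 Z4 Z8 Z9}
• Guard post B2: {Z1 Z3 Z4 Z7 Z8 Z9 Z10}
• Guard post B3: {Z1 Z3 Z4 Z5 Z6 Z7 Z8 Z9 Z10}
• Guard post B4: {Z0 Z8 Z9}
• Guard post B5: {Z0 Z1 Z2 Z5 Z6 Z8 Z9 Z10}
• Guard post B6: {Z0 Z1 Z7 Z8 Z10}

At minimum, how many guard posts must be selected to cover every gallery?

Take {B2, B5}. Their union is {Z0, Z1, Z2, Z3, Z4, Z5, Z6, Z7, Z8, Z9, Z10}, which is all 11 galleries.
No single guard post has all 11 galleries (the largest, B3, has 9), so 2 is optimal.

2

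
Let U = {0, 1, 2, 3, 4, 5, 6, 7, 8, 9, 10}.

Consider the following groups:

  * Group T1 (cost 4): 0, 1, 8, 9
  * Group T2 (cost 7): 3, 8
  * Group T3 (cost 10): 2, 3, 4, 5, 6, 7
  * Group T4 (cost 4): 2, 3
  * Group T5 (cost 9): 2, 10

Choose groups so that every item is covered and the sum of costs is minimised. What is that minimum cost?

T1, T3, T5 together cover every item (T1 ∪ T3 ∪ T5 = {0, 1, 2, 3, 4, 5, 6, 7, 8, 9, 10}); total cost 4 + 10 + 9 = 23.
No covering selection has total cost below 23.

23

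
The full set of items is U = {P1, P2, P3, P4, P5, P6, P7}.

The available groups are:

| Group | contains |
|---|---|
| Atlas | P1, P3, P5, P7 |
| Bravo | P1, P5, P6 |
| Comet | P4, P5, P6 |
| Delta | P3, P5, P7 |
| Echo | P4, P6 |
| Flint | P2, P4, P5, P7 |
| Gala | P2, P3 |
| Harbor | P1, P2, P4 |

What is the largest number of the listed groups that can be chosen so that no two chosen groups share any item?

Delta, Echo are pairwise disjoint (Delta={P3,P5,P7}; Echo={P4,P6}).
Every remaining group overlaps one of these, and no 3 of the listed groups are pairwise disjoint, so 2 is the maximum.

2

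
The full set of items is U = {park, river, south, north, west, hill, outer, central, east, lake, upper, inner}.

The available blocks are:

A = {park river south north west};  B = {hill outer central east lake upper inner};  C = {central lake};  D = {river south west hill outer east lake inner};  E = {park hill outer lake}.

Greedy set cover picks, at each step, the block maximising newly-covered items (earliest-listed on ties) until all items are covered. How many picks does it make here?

3

Greedy: pick D (covers 8 new) → pick A (covers 2 new) → pick B (covers 2 new). Total picks: 3.
(The true minimum cover uses only 2 blocks, so greedy is not optimal here.)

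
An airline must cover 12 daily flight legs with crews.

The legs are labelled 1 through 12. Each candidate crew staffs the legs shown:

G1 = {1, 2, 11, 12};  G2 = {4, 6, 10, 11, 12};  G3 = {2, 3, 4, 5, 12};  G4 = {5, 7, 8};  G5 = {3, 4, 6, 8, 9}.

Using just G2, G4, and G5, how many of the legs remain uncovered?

2

Union of G2, G4, G5 = {3, 4, 5, 6, 7, 8, 9, 10, 11, 12}.
Not covered: 1, 2 — 2 legs.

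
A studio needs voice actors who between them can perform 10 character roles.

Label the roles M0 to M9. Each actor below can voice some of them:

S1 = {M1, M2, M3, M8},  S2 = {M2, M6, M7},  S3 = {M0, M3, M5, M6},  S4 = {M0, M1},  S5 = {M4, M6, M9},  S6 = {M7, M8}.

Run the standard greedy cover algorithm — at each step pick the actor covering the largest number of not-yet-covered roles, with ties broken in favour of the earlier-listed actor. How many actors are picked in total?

Greedy: pick S1 (covers 4 new) → pick S3 (covers 3 new) → pick S5 (covers 2 new) → pick S2 (covers 1 new). Total picks: 4.

4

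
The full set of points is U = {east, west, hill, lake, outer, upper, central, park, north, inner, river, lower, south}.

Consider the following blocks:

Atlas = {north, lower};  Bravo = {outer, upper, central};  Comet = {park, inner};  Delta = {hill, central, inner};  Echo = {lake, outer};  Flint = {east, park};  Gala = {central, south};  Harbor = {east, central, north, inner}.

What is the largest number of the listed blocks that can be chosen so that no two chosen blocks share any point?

Atlas, Delta, Echo, Flint are pairwise disjoint (Atlas={north,lower}; Delta={hill,central,inner}; Echo={lake,outer}; Flint={east,park}).
Every remaining block overlaps one of these, and no 5 of the listed blocks are pairwise disjoint, so 4 is the maximum.

4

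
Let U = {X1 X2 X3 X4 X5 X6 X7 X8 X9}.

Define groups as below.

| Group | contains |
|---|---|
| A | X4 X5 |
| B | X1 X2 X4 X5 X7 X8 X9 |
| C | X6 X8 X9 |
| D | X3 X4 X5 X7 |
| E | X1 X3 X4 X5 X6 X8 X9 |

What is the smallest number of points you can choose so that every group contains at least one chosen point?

Take H = {X5, X8}. Each listed group contains at least one of these, so H is a hitting set of size 2.
The groups C, D are pairwise disjoint, so any hitting set needs a separate point for each — at least 2. Hence 2 is optimal.

2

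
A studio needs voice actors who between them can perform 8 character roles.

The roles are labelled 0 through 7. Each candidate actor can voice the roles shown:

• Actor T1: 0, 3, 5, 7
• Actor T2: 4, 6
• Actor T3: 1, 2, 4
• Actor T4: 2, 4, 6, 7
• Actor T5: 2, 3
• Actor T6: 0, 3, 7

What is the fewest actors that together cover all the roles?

Take {T1, T2, T3}. Their union is {0, 1, 2, 3, 4, 5, 6, 7}, which is all 8 roles.
Only T3 contains 1, so T3 is forced; the remaining 5 roles need at least 2 more actors (each remaining actor adds at most 4) — so at least 3 actors are needed, and 3 is optimal.

3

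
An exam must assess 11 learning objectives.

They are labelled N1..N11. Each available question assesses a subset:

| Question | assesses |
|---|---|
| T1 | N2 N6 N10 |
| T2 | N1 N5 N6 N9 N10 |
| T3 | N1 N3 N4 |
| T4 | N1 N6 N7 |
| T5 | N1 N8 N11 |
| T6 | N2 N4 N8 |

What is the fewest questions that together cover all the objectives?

5

Take {T1, T2, T3, T4, T5}. Their union is {N1, N2, N3, N4, N5, N6, N7, N8, N9, N10, N11}, which is all 11 objectives.
No 4 of the 6 questions cover everything (all 15 combinations miss at least one objective), so 5 is optimal.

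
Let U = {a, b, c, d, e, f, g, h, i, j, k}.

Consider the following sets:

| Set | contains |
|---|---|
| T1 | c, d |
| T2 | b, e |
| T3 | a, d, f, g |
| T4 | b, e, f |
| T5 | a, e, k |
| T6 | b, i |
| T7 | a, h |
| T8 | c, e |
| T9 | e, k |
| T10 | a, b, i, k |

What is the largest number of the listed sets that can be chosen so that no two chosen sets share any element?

4

T1, T6, T7, T9 are pairwise disjoint (T1={c,d}; T6={b,i}; T7={a,h}; T9={e,k}).
Every remaining set overlaps one of these, and no 5 of the listed sets are pairwise disjoint, so 4 is the maximum.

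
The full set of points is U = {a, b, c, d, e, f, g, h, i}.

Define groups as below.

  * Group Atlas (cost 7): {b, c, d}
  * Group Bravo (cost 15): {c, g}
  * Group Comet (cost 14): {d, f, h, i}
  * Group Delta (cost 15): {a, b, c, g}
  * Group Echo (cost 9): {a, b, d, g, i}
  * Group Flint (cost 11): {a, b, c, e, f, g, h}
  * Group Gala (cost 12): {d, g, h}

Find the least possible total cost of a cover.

20

Echo, Flint together cover every point (Echo ∪ Flint = {a, b, c, d, e, f, g, h, i}); total cost 9 + 11 = 20.
No covering selection has total cost below 20.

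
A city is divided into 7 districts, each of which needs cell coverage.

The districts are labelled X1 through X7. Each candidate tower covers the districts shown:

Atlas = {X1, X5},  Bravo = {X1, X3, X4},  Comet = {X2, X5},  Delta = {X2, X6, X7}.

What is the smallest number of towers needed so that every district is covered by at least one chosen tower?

3

Bravo and Comet and Delta together: Bravo ∪ Comet ∪ Delta = {X1, X2, X3, X4, X5, X6, X7} — every district is covered.
Each tower has at most 3 districts, and 2·3 = 6 < 7 — so at least 3 towers are needed, and 3 is optimal.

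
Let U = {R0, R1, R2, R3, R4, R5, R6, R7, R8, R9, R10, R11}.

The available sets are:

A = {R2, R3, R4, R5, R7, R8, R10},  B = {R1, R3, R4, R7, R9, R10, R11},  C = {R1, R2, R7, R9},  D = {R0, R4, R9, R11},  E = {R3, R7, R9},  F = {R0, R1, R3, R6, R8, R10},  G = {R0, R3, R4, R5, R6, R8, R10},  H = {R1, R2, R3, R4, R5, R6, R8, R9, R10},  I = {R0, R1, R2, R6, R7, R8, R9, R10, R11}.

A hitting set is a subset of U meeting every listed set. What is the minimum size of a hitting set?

2

The 2 points {R9, R10} hit every set.
The sets C, G are pairwise disjoint, so any hitting set needs a separate point for each — at least 2. Hence 2 is optimal.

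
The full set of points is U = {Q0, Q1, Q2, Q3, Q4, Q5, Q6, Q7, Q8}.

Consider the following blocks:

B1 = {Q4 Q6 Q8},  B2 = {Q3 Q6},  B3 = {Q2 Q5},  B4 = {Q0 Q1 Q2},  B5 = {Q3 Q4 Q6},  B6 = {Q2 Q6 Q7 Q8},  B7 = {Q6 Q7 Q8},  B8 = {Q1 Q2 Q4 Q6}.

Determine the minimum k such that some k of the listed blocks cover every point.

B3, B4, B5, and B7 cover everything between them: the union {Q0, Q1, Q2, Q3, Q4, Q5, Q6, Q7, Q8} is all of U.
Only B3 contains Q5, so B3 is forced; the remaining 7 points need at least 3 more blocks (each remaining block adds at most 3) — so at least 4 blocks are needed, and 4 is optimal.

4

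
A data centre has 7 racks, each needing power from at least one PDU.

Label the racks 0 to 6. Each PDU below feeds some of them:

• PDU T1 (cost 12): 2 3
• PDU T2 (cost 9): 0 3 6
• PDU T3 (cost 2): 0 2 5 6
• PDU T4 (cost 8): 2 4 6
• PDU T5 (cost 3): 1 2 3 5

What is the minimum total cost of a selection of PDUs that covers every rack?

T3, T4, T5 together cover every rack (T3 ∪ T4 ∪ T5 = {0, 1, 2, 3, 4, 5, 6}); total cost 2 + 8 + 3 = 13.
No covering selection has total cost below 13.

13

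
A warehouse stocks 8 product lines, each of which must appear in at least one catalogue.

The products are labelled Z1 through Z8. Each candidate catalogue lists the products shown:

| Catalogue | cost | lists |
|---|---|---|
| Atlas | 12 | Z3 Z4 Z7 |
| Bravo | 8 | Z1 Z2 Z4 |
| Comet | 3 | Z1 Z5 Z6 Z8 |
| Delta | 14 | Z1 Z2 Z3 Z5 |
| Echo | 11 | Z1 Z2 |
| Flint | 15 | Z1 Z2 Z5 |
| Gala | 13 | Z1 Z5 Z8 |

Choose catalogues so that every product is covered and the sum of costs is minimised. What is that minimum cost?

Atlas, Bravo, Comet together cover every product (Atlas ∪ Bravo ∪ Comet = {Z1, Z2, Z3, Z4, Z5, Z6, Z7, Z8}); total cost 12 + 8 + 3 = 23.
No covering selection has total cost below 23.

23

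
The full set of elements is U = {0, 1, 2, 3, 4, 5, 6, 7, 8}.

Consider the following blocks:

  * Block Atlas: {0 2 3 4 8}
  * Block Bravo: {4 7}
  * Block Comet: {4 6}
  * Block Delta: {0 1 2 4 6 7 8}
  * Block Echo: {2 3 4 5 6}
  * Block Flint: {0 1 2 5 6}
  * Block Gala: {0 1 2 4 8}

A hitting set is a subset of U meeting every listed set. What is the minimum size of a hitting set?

The 2 elements {4, 6} hit every block.
The blocks Bravo, Flint are pairwise disjoint, so any hitting set needs a separate element for each — at least 2. Hence 2 is optimal.

2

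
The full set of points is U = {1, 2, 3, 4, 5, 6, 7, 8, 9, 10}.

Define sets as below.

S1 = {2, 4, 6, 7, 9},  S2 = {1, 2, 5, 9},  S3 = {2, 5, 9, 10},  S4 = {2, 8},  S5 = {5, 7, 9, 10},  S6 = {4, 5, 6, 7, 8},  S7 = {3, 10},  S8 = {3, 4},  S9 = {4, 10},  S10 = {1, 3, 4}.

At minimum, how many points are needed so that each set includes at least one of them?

3

Take H = {2, 4, 10}. Each listed set contains at least one of these, so H is a hitting set of size 3.
The sets S4, S5, S10 are pairwise disjoint, so any hitting set needs a separate point for each — at least 3. Hence 3 is optimal.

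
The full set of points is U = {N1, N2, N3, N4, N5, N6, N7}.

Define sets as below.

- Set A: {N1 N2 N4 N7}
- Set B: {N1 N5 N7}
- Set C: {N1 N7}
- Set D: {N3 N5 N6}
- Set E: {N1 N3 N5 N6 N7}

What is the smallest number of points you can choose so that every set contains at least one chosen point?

Take H = {N1, N3}. Each listed set contains at least one of these, so H is a hitting set of size 2.
The sets C, D are pairwise disjoint, so any hitting set needs a separate point for each — at least 2. Hence 2 is optimal.

2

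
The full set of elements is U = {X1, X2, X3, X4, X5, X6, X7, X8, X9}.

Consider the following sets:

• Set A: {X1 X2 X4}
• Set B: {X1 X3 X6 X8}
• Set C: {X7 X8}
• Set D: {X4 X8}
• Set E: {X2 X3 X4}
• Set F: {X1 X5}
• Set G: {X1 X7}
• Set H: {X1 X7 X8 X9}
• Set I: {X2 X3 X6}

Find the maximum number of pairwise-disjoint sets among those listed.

C, E, F are pairwise disjoint (C={X7,X8}; E={X2,X3,X4}; F={X1,X5}).
Every remaining set overlaps one of these, and no 4 of the listed sets are pairwise disjoint, so 3 is the maximum.

3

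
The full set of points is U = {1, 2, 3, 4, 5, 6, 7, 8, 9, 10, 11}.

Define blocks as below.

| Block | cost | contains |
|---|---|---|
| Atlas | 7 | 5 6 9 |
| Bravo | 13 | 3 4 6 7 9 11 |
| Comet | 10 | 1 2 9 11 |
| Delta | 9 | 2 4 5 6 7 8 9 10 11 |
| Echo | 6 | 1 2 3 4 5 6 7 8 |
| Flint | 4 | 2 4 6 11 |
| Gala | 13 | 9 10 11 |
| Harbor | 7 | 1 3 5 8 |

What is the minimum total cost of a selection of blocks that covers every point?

Delta, Echo together cover every point (Delta ∪ Echo = {1, 2, 3, 4, 5, 6, 7, 8, 9, 10, 11}); total cost 9 + 6 = 15.
No covering selection has total cost below 15.

15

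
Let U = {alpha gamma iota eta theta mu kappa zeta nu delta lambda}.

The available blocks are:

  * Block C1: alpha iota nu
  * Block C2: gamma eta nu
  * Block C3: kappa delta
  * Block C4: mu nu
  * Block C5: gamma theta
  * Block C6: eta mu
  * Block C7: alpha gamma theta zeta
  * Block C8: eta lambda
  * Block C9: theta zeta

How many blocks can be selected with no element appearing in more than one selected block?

C1, C3, C8, C9 are pairwise disjoint (C1={alpha,iota,nu}; C3={kappa,delta}; C8={eta,lambda}; C9={theta,zeta}).
Every remaining block overlaps one of these, and no 5 of the listed blocks are pairwise disjoint, so 4 is the maximum.

4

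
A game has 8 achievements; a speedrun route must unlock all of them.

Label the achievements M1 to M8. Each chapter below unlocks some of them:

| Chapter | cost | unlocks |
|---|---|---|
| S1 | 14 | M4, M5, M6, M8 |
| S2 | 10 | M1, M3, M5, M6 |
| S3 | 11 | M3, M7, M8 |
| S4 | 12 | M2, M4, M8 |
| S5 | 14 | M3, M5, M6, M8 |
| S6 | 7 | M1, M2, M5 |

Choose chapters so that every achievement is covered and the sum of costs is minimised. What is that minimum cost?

S1, S3, S6 together cover every achievement (S1 ∪ S3 ∪ S6 = {M1, M2, M3, M4, M5, M6, M7, M8}); total cost 14 + 11 + 7 = 32.
No covering selection has total cost below 32.

32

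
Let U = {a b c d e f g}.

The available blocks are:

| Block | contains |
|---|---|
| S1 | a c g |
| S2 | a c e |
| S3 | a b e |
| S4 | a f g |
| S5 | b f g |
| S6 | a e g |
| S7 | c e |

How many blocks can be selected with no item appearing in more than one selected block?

2

S2, S5 are pairwise disjoint (S2={a,c,e}; S5={b,f,g}).
Every remaining block overlaps one of these, and no 3 of the listed blocks are pairwise disjoint, so 2 is the maximum.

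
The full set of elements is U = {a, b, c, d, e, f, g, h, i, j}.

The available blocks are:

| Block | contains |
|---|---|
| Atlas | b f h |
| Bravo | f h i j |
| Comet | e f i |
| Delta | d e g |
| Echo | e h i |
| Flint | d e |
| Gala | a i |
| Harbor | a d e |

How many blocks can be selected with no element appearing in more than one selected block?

3

Atlas, Delta, Gala are pairwise disjoint (Atlas={b,f,h}; Delta={d,e,g}; Gala={a,i}).
Every remaining block overlaps one of these, and no 4 of the listed blocks are pairwise disjoint, so 3 is the maximum.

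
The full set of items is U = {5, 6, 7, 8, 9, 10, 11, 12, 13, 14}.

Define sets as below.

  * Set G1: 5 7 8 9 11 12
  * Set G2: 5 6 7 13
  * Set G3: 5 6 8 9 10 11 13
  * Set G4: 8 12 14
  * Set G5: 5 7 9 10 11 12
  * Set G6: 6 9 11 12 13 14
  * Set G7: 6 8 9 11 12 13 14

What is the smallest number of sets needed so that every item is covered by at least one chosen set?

G5 and G7 together: G5 ∪ G7 = {5, 6, 7, 8, 9, 10, 11, 12, 13, 14} — every item is covered.
No single set has all 10 items (the largest, G3, has 7), so 2 is optimal.

2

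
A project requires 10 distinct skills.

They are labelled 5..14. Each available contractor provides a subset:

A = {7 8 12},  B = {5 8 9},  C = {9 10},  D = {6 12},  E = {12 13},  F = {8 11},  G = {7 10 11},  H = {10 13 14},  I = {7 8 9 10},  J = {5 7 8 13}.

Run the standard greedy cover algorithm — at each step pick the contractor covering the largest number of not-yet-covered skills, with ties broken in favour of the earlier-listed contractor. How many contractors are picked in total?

5

Greedy: pick I (covers 4 new) → pick D (covers 2 new) → pick H (covers 2 new) → pick B (covers 1 new) → pick F (covers 1 new). Total picks: 5.
(The true minimum cover uses only 4 contractors, so greedy is not optimal here.)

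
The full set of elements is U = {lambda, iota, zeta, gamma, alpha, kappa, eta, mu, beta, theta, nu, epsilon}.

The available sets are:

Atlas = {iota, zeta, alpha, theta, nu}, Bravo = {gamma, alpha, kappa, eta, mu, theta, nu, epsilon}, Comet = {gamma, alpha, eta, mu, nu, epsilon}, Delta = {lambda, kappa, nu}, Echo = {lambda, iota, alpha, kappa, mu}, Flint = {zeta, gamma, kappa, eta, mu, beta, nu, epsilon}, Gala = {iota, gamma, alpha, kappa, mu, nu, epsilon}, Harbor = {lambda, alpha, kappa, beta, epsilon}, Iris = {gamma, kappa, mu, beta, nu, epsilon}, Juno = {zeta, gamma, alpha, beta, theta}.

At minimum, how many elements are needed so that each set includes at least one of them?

2

Take H = {alpha, nu}. Each listed set contains at least one of these, so H is a hitting set of size 2.
The sets Delta, Juno are pairwise disjoint, so any hitting set needs a separate element for each — at least 2. Hence 2 is optimal.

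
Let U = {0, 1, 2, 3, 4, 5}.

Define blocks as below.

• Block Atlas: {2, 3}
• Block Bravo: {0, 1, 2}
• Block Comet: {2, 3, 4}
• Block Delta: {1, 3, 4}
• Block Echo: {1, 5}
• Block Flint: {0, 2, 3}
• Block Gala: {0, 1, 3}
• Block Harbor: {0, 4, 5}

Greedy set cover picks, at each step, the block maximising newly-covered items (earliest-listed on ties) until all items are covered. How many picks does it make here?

3

Greedy: pick Bravo (covers 3 new) → pick Comet (covers 2 new) → pick Echo (covers 1 new). Total picks: 3.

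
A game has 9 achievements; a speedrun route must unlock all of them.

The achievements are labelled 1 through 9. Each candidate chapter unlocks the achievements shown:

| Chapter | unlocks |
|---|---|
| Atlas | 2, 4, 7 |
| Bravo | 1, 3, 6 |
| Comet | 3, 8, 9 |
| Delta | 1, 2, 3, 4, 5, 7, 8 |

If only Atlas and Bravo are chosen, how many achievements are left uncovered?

3

Union of Atlas, Bravo = {1, 2, 3, 4, 6, 7}.
Not covered: 5, 8, 9 — 3 achievements.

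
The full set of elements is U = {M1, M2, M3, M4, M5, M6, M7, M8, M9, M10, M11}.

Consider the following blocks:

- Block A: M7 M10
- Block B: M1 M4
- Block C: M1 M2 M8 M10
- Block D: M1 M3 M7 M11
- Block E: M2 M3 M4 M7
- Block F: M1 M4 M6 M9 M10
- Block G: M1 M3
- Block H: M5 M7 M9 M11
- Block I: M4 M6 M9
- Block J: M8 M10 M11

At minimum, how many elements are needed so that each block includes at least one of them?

4

Take T = {M1, M4, M10, M11}. Each listed block contains at least one of these, so T is a hitting set of size 4.
No choice of 3 elements meets every block, so 4 is the minimum.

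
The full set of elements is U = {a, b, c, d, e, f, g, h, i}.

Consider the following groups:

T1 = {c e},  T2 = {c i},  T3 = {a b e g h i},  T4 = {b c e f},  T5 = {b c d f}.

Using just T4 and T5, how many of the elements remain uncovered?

4

Union of T4, T5 = {b, c, d, e, f}.
Not covered: a, g, h, i — 4 elements.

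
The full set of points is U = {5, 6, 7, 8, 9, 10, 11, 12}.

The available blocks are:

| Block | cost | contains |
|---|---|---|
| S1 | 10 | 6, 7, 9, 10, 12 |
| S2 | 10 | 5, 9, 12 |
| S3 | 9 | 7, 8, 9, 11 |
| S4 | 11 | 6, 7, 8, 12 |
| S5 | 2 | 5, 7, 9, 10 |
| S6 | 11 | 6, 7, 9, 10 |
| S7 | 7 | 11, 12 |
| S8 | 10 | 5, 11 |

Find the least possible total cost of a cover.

20

S4, S5, S7 together cover every point (S4 ∪ S5 ∪ S7 = {5, 6, 7, 8, 9, 10, 11, 12}); total cost 11 + 2 + 7 = 20.
No covering selection has total cost below 20.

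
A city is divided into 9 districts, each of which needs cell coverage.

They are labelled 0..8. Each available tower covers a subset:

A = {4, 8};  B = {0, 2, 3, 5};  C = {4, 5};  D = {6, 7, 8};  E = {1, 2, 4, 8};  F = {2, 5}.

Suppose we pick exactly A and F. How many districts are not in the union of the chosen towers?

Union of A, F = {2, 4, 5, 8}.
Not covered: 0, 1, 3, 6, 7 — 5 districts.

5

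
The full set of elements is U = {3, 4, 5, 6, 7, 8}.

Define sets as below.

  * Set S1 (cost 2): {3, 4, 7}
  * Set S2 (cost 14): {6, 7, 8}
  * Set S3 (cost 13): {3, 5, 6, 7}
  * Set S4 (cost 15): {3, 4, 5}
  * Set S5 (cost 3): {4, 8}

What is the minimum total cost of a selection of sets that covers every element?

S3, S5 together cover every element (S3 ∪ S5 = {3, 4, 5, 6, 7, 8}); total cost 13 + 3 = 16.
The greedy pick S1, S5, S3 costs 18; no covering selection beats 16.

16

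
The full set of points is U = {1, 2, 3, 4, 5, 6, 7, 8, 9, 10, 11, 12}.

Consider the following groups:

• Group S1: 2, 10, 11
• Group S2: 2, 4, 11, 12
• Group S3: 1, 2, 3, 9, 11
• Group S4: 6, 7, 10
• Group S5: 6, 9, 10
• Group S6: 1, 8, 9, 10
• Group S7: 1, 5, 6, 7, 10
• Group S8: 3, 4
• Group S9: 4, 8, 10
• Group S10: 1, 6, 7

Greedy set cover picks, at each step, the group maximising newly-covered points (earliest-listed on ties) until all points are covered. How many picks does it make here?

Greedy: pick S3 (covers 5 new) → pick S7 (covers 4 new) → pick S2 (covers 2 new) → pick S6 (covers 1 new). Total picks: 4.

4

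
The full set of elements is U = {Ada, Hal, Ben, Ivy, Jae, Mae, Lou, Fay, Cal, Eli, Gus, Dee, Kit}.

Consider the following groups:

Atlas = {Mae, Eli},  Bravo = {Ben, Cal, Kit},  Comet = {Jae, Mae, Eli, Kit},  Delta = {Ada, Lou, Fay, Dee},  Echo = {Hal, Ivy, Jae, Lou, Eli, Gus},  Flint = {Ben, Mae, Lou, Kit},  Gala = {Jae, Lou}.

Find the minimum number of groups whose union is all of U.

Atlas and Bravo and Delta and Echo together: Atlas ∪ Bravo ∪ Delta ∪ Echo = {Ada, Hal, Ben, Ivy, Jae, Mae, Lou, Fay, Cal, Eli, Gus, Dee, Kit} — every element is covered.
Only Echo contains Hal, so Echo is forced; the remaining 7 elements need at least 3 more groups (each remaining group adds at most 3) — so at least 4 groups are needed, and 4 is optimal.

4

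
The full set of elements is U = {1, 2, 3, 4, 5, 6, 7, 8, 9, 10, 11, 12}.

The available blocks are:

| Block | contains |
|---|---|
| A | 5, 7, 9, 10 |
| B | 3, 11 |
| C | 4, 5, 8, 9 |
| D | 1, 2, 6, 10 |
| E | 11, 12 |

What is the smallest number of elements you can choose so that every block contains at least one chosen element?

3

H = {2, 9, 11} meets every block (each contains at least one member of H), and |H| = 3.
The blocks B, C, D are pairwise disjoint, so any hitting set needs a separate element for each — at least 3. Hence 3 is optimal.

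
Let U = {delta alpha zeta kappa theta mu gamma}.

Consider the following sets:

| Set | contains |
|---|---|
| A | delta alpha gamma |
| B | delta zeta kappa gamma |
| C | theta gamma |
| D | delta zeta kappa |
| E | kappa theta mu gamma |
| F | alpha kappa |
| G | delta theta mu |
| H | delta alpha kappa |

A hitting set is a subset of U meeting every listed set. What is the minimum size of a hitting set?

The 3 points {kappa, theta, gamma} hit every set.
No choice of 2 points meets every set, so 3 is the minimum.

3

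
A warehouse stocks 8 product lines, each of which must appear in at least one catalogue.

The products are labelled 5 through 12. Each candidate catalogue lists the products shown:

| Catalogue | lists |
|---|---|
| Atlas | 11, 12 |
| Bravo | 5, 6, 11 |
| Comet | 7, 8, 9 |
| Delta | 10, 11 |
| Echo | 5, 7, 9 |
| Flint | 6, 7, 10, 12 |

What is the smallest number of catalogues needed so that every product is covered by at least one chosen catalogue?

Bravo and Comet and Flint together: Bravo ∪ Comet ∪ Flint = {5, 6, 7, 8, 9, 10, 11, 12} — every product is covered.
Only Comet contains 8, so Comet is forced; the remaining 5 products need at least 2 more catalogues (each remaining catalogue adds at most 3) — so at least 3 catalogues are needed, and 3 is optimal.

3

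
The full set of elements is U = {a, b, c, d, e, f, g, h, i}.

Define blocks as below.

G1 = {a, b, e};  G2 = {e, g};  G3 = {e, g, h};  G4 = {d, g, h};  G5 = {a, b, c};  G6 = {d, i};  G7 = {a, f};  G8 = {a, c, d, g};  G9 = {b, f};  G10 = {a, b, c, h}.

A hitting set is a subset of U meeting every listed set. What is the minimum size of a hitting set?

4

T = {a, f, g, i} meets every block (each contains at least one member of T), and |T| = 4.
No choice of 3 elements meets every block, so 4 is the minimum.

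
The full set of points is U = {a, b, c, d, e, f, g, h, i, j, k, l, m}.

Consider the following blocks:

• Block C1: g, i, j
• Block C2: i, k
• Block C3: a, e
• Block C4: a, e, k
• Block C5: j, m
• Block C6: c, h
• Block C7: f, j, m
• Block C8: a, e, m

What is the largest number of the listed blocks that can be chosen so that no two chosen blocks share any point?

4

C2, C3, C5, C6 are pairwise disjoint (C2={i,k}; C3={a,e}; C5={j,m}; C6={c,h}).
Every remaining block overlaps one of these, and no 5 of the listed blocks are pairwise disjoint, so 4 is the maximum.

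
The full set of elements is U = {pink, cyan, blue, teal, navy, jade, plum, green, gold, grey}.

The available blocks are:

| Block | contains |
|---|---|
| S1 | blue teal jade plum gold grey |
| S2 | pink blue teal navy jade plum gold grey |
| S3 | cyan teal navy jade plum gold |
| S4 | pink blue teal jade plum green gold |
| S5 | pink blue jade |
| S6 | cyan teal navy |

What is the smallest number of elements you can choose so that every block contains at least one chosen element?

2

The 2 elements {cyan, jade} hit every block.
The blocks S5, S6 are pairwise disjoint, so any hitting set needs a separate element for each — at least 2. Hence 2 is optimal.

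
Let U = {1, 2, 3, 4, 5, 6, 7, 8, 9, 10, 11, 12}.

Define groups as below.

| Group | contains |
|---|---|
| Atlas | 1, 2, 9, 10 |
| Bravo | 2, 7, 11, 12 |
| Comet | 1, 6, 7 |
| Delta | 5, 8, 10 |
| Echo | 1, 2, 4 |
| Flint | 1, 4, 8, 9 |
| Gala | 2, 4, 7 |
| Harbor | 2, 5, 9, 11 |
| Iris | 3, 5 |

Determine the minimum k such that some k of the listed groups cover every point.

5

Take {Bravo, Comet, Delta, Flint, Iris}. Their union is {1, 2, 3, 4, 5, 6, 7, 8, 9, 10, 11, 12}, which is all 12 points.
No 4 of the 9 groups cover everything (all 126 combinations miss at least one point), so 5 is optimal.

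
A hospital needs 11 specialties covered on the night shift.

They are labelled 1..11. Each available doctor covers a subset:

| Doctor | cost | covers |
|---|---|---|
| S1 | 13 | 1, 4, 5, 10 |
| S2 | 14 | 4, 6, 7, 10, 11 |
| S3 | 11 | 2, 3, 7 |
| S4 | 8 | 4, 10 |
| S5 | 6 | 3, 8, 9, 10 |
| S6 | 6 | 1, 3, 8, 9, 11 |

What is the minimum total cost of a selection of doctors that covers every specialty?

44

S1, S2, S3, S5 together cover every specialty (S1 ∪ S2 ∪ S3 ∪ S5 = {1, 2, 3, 4, 5, 6, 7, 8, 9, 10, 11}); total cost 13 + 14 + 11 + 6 = 44.
No covering selection has total cost below 44.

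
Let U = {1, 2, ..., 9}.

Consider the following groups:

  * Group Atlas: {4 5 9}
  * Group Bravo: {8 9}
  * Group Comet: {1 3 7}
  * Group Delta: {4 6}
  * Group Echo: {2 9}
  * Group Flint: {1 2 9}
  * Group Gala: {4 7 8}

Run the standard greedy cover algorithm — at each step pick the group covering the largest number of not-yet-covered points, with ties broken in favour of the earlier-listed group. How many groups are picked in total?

5

Greedy: pick Atlas (covers 3 new) → pick Comet (covers 3 new) → pick Bravo (covers 1 new) → pick Delta (covers 1 new) → pick Echo (covers 1 new). Total picks: 5.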